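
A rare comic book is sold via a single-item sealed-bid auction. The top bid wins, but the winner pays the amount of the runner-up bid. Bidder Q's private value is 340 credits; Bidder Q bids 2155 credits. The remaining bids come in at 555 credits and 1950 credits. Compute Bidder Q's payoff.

Payoff = -1610 credits.

Highest competing bid: 1950 credits.
Bidder Q's bid 2155 credits is the highest overall, so Bidder Q wins and pays the second-highest bid, 1950 credits.
Payoff = value − price = 340 credits − 1950 credits = -1610 credits.
Overbidding won the item at a price above value — truthful bidding would have avoided this loss.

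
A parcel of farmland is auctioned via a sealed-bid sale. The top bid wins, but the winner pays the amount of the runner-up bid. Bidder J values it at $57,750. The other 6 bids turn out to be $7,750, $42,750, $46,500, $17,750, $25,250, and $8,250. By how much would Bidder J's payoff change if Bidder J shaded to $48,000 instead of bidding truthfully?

$0

The highest competing bid is $46,500.
Bidding truthfully at $57,750: Bidder J has the top bid, wins, and pays the second-highest bid $46,500. Payoff = $57,750 − $46,500 = $11,250.
Bidding $48,000: Bidder J has the top bid, wins, and pays the second-highest bid $46,500. Payoff = $57,750 − $46,500 = $11,250.
Change = $11,250 − $11,250 = $0.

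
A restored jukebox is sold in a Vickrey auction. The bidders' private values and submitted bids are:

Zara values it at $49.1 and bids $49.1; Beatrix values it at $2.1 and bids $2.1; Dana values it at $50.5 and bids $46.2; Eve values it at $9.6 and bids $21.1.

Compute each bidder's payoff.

Sorted high to low: Zara $49.1, then Dana $46.2, then Eve $21.1, then Beatrix $2.1.
Zara has the top bid and wins; the price is the second-highest bid, $46.2.
Zara's payoff = $49.1 − $46.2 = $2.9. All other bidders lose, so their payoff is 0.

Payoffs: Zara $2.9, Beatrix $0.0, Dana $0.0, Eve $0.0.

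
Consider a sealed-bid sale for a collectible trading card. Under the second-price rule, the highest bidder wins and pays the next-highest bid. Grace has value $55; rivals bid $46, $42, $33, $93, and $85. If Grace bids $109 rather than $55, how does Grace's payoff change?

The highest competing bid is $93.
Bidding truthfully at $55: the top bid is $93 (a rival), so Grace loses. Payoff = $0.
Bidding $109: Grace has the top bid, wins, and pays the second-highest bid $93. Payoff = $55 − $93 = -$38.
Change = -$38 − $0 = -$38.

Payoff change: -$38.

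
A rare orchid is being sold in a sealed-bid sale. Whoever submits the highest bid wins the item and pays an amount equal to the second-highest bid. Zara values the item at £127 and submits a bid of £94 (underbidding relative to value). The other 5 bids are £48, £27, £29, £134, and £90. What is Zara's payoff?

Highest competing bid: £134.
Zara's bid £94 is not the highest, so Zara loses, pays nothing, and earns zero payoff.

Zara's payoff: £0.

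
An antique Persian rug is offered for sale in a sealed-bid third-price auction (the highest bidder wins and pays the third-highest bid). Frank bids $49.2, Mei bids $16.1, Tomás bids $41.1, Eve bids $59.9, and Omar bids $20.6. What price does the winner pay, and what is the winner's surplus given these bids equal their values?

The winner pays $41.1 for a surplus of $18.8.

Sorted high to low: Eve $59.9 > Frank $49.2 > Tomás $41.1 > Omar $20.6 > Mei $16.1.
Eve is the highest bidder, so Eve wins.
Under the third-price rule, the price is the third-highest bid: $41.1.
Surplus = $59.9 − $41.1 = $18.8.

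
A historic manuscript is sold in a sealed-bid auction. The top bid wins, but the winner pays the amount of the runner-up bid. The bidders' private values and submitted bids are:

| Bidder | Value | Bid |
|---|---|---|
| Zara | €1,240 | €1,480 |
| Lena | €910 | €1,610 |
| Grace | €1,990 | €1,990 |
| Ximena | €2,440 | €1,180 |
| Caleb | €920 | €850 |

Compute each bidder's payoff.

Zara €0, Lena €0, Grace €380, Ximena €0, Caleb €0.

Sorted high to low: Grace €1,990, then Lena €1,610, then Zara €1,480, then Ximena €1,180, then Caleb €850.
Grace has the top bid and wins; the price is the second-highest bid, €1,610.
Grace's payoff = €1,990 − €1,610 = €380. All other bidders lose, so their payoff is 0.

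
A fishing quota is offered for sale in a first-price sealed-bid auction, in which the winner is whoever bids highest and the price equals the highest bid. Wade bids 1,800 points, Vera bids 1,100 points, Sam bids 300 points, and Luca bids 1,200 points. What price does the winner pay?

Sorted high to low: Wade 1,800 points; Luca 1,200 points; Vera 1,100 points; Sam 300 points.
Wade is the highest bidder, so Wade wins.
Under the first-price rule, the price is the highest bid: 1,800 points.

1,800 points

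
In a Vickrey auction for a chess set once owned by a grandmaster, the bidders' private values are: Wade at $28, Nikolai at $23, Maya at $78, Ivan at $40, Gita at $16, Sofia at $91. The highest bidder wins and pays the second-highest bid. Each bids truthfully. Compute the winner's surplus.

Ranking the bids: Sofia $91; Maya $78; Ivan $40; Wade $28; Nikolai $23; Gita $16.
Sofia wins with the top bid and pays the second-highest, $78.
Surplus = $91 − $78 = $13.

Winner's surplus: $13.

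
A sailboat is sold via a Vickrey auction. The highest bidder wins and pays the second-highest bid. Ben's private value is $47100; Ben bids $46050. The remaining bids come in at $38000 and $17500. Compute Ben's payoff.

Highest competing bid: $38000.
Ben's bid $46050 is the highest overall, so Ben wins and pays the second-highest bid, $38000.
Payoff = value − price = $47100 − $38000 = $9100.

Payoff = $9100.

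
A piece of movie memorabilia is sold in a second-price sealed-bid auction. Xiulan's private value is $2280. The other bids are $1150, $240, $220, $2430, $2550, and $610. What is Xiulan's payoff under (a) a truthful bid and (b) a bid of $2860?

The highest competing bid is $2550.
Bidding truthfully at $2280: the top bid is $2550 (a rival), so Xiulan loses. Payoff = $0.
Bidding $2860: Xiulan has the top bid, wins, and pays the second-highest bid $2550. Payoff = $2280 − $2550 = -$270.

(a) $0  (b) -$270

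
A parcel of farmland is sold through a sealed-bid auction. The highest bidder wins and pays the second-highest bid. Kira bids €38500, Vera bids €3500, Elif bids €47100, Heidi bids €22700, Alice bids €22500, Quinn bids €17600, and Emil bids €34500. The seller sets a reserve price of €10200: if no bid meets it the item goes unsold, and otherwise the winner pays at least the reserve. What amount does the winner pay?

Bids in descending order: Elif €47100; Kira €38500; Emil €34500; Heidi €22700; Alice €22500; Quinn €17600; Vera €3500.
Elif has the highest bid, so Elif wins.
The second-highest bid is €38500, which exceeds the reserve, so that sets the price.

The winner pays €38500.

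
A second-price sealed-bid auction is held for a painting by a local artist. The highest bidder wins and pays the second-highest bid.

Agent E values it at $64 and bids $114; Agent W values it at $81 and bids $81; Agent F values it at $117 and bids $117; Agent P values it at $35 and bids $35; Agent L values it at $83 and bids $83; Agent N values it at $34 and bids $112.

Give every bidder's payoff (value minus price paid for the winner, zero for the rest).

Ordered from highest: Agent F $117; Agent E $114; Agent N $112; Agent L $83; Agent W $81; Agent P $35.
Agent F has the top bid and wins; the price is the second-highest bid, $114.
Agent F's payoff = $117 − $114 = $3. All other bidders lose, so their payoff is 0.

Payoffs: Agent E $0, Agent W $0, Agent F $3, Agent P $0, Agent L $0, Agent N $0.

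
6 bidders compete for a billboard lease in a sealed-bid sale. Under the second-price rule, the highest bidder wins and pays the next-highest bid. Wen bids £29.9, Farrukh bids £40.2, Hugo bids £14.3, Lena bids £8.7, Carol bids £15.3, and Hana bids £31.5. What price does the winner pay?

Ordered from highest: Farrukh £40.2 > Hana £31.5 > Wen £29.9 > Carol £15.3 > Hugo £14.3 > Lena £8.7.
Farrukh has the highest bid, so Farrukh wins.
The second-highest bid is £31.5, so that is what Farrukh pays.

The winner pays £31.5.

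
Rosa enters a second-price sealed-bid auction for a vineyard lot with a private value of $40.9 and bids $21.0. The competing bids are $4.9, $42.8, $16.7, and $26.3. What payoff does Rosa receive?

Payoff = $0.0.

Highest competing bid: $42.8.
Rosa's bid $21.0 is not the highest, so Rosa loses, pays nothing, and earns zero payoff.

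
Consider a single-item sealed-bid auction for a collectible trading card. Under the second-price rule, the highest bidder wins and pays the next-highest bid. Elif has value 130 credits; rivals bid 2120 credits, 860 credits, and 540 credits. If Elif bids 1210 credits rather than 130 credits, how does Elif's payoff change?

Change in payoff: 0 credits.

The highest competing bid is 2120 credits.
Bidding truthfully at 130 credits: the top bid is 2120 credits (a rival), so Elif loses. Payoff = 0 credits.
Bidding 1210 credits: the top bid is 2120 credits (a rival), so Elif loses. Payoff = 0 credits.
Change = 0 credits − 0 credits = 0 credits.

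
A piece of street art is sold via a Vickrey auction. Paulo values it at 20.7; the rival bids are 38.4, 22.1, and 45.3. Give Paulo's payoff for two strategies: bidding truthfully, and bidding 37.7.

The highest competing bid is 45.3.
Bidding truthfully at 20.7: the top bid is 45.3 (a rival), so Paulo loses. Payoff = 0.0.
Bidding 37.7: the top bid is 45.3 (a rival), so Paulo loses. Payoff = 0.0.
The bid only affects whether you win, not the price — here both bids land on the same side of the top rival bid, so the deviation is payoff-neutral.

Truthful: 0.0; alternative: 0.0.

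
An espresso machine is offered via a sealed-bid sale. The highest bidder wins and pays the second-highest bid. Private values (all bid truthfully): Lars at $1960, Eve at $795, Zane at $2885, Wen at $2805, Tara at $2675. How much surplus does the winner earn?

Winner's surplus: $80.

Sorted high to low: Zane $2885; Wen $2805; Tara $2675; Lars $1960; Eve $795.
Zane wins with the top bid and pays the second-highest, $2805.
Surplus = $2885 − $2805 = $80.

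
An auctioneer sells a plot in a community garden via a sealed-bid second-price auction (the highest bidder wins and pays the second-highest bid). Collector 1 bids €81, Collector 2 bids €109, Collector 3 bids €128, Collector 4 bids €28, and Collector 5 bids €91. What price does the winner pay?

The winner pays €109.

Bids in descending order: Collector 3 €128, then Collector 2 €109, then Collector 5 €91, then Collector 1 €81, then Collector 4 €28.
Collector 3 is the highest bidder, so Collector 3 wins.
Under the second-price rule, the price is the second-highest bid: €109.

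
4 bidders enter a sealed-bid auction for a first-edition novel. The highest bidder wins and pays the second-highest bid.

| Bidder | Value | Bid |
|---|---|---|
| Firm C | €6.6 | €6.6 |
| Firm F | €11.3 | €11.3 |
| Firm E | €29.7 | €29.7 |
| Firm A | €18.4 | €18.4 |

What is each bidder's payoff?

Ordered from highest: Firm E €29.7; Firm A €18.4; Firm F €11.3; Firm C €6.6.
Firm E has the top bid and wins; the price is the second-highest bid, €18.4.
Firm E's payoff = €29.7 − €18.4 = €11.3. All other bidders lose, so their payoff is 0.

Payoffs: Firm C €0.0, Firm F €0.0, Firm E €11.3, Firm A €0.0.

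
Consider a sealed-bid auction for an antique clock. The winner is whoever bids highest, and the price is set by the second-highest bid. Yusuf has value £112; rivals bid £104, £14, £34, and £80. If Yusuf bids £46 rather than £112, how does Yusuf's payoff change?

Change in payoff: -£8.

The highest competing bid is £104.
Bidding truthfully at £112: Yusuf has the top bid, wins, and pays the second-highest bid £104. Payoff = £112 − £104 = £8.
Bidding £46: the top bid is £104 (a rival), so Yusuf loses. Payoff = £0.
Change = £0 − £8 = -£8.
Deviating from a truthful bid can only lose payoff in a second-price auction — never gain.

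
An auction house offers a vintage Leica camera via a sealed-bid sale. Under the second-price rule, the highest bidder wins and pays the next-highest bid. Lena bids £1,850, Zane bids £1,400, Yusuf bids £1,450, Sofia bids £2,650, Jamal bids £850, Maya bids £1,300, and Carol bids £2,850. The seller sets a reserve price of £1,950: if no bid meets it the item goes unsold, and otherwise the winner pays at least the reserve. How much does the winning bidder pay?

Sorted high to low: Carol £2,850; Sofia £2,650; Lena £1,850; Yusuf £1,450; Zane £1,400; Maya £1,300; Jamal £850.
Carol has the highest bid, so Carol wins.
The second-highest bid is £2,650, which exceeds the reserve, so that sets the price.

Price paid: £2,650.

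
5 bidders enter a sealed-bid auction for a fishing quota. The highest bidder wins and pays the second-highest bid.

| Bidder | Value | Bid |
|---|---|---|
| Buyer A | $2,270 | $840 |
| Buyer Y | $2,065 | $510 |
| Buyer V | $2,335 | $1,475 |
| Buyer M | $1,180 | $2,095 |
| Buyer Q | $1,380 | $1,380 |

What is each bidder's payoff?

Payoffs: Buyer A $0, Buyer Y $0, Buyer V $0, Buyer M -$295, Buyer Q $0.

Bids in descending order: Buyer M $2,095, then Buyer V $1,475, then Buyer Q $1,380, then Buyer A $840, then Buyer Y $510.
Buyer M has the top bid and wins; the price is the second-highest bid, $1,475.
Buyer M's payoff = $1,180 − $1,475 = -$295. All other bidders lose, so their payoff is 0.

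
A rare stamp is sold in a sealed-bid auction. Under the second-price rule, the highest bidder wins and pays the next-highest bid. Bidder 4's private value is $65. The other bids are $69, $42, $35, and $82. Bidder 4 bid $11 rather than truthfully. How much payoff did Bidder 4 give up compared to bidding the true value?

Regret: $0.

The highest competing bid is $82.
Bidding truthfully at $65: the top bid is $82 (a rival), so Bidder 4 loses. Payoff = $0.
Bidding $11: the top bid is $82 (a rival), so Bidder 4 loses. Payoff = $0.
Regret = truthful payoff − actual payoff = $0 − $0 = $0.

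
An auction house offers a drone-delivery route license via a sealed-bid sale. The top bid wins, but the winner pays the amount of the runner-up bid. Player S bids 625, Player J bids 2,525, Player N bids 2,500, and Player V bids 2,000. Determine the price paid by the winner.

The winner pays 2,500.

Ranking the bids: Player J 2,525, then Player N 2,500, then Player V 2,000, then Player S 625.
Player J has the highest bid, so Player J wins.
The second-highest bid is 2,500, so that is what Player J pays.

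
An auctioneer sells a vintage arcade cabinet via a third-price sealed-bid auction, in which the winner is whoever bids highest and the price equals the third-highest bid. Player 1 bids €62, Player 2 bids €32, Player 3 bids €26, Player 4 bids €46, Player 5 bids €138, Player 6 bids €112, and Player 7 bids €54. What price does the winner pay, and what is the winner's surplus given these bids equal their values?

The winner pays €62 for a surplus of €76.

Ranking the bids: Player 5 €138 > Player 6 €112 > Player 1 €62 > Player 7 €54 > Player 4 €46 > Player 2 €32 > Player 3 €26.
Player 5 is the highest bidder, so Player 5 wins.
Under the third-price rule, the price is the third-highest bid: €62.
Surplus = €138 − €62 = €76.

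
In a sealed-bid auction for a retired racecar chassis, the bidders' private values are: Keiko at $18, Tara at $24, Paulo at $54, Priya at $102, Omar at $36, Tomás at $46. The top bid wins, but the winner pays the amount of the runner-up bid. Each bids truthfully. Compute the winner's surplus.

Winner's surplus: $48.

Bids in descending order: Priya $102, then Paulo $54, then Tomás $46, then Omar $36, then Tara $24, then Keiko $18.
Priya wins with the top bid and pays the second-highest, $54.
Surplus = $102 − $54 = $48.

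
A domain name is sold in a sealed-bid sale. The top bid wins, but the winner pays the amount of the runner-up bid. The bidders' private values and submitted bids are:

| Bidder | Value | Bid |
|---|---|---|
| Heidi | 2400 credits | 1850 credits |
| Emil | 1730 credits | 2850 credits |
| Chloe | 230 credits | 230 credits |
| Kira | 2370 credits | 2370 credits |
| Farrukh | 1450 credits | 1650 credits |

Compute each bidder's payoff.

Bids in descending order: Emil 2850 credits; Kira 2370 credits; Heidi 1850 credits; Farrukh 1650 credits; Chloe 230 credits.
Emil has the top bid and wins; the price is the second-highest bid, 2370 credits.
Emil's payoff = 1730 credits − 2370 credits = -640 credits. All other bidders lose, so their payoff is 0.

Payoffs: Heidi 0 credits, Emil -640 credits, Chloe 0 credits, Kira 0 credits, Farrukh 0 credits.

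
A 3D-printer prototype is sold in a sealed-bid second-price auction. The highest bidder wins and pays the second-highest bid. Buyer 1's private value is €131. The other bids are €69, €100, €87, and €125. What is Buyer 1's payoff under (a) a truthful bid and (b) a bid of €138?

The highest competing bid is €125.
Bidding truthfully at €131: Buyer 1 has the top bid, wins, and pays the second-highest bid €125. Payoff = €131 − €125 = €6.
Bidding €138: Buyer 1 has the top bid, wins, and pays the second-highest bid €125. Payoff = €131 − €125 = €6.

Truthful: €6; alternative: €6.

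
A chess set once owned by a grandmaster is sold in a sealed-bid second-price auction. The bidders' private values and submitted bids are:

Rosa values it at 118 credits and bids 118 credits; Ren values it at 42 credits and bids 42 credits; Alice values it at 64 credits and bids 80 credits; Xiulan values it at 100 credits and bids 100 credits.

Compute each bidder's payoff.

Ordered from highest: Rosa 118 credits; Xiulan 100 credits; Alice 80 credits; Ren 42 credits.
Rosa has the top bid and wins; the price is the second-highest bid, 100 credits.
Rosa's payoff = 118 credits − 100 credits = 18 credits. All other bidders lose, so their payoff is 0.

Payoffs: Rosa 18 credits, Ren 0 credits, Alice 0 credits, Xiulan 0 credits.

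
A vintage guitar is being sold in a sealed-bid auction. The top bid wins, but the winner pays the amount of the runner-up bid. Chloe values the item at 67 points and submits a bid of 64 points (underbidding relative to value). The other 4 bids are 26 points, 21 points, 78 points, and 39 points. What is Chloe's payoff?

Payoff = 0 points.

Highest competing bid: 78 points.
Chloe's bid 64 points is not the highest, so Chloe loses, pays nothing, and earns zero payoff.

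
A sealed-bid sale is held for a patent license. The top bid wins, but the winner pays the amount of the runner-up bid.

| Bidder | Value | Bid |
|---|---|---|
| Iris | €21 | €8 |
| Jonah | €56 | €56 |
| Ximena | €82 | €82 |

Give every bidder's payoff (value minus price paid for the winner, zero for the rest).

Payoffs: Iris €0, Jonah €0, Ximena €26.

Bids in descending order: Ximena €82; Jonah €56; Iris €8.
Ximena has the top bid and wins; the price is the second-highest bid, €56.
Ximena's payoff = €82 − €56 = €26. All other bidders lose, so their payoff is 0.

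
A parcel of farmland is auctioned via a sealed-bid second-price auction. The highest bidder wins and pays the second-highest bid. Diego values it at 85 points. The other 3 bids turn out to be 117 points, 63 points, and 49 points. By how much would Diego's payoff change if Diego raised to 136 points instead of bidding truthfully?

The highest competing bid is 117 points.
Bidding truthfully at 85 points: the top bid is 117 points (a rival), so Diego loses. Payoff = 0 points.
Bidding 136 points: Diego has the top bid, wins, and pays the second-highest bid 117 points. Payoff = 85 points − 117 points = -32 points.
Change = -32 points − 0 points = -32 points.

Payoff change: -32 points.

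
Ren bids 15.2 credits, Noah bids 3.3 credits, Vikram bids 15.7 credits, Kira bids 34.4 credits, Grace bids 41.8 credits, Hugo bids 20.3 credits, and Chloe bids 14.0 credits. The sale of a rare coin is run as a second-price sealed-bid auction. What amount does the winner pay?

The winner pays 34.4 credits.

Ranking the bids: Grace 41.8 credits; Kira 34.4 credits; Hugo 20.3 credits; Vikram 15.7 credits; Ren 15.2 credits; Chloe 14.0 credits; Noah 3.3 credits.
Grace has the highest bid, so Grace wins.
The second-highest bid is 34.4 credits, so that is what Grace pays.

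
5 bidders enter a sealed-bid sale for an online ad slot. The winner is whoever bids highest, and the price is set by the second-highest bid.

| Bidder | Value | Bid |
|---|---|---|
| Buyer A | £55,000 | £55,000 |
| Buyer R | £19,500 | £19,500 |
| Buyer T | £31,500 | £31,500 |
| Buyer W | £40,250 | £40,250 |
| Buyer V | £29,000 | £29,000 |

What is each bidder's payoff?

Bids in descending order: Buyer A £55,000, then Buyer W £40,250, then Buyer T £31,500, then Buyer V £29,000, then Buyer R £19,500.
Buyer A has the top bid and wins; the price is the second-highest bid, £40,250.
Buyer A's payoff = £55,000 − £40,250 = £14,750. All other bidders lose, so their payoff is 0.

Payoffs: Buyer A £14,750, Buyer R £0, Buyer T £0, Buyer W £0, Buyer V £0.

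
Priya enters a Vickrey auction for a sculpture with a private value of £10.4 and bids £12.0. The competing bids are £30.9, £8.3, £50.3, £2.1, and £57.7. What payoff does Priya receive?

Payoff = £0.0.

Highest competing bid: £57.7.
Priya's bid £12.0 is not the highest, so Priya loses, pays nothing, and earns zero payoff.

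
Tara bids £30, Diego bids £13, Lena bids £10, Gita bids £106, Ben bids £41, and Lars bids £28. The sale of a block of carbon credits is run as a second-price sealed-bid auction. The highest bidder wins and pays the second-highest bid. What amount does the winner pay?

Sorted high to low: Gita £106, then Ben £41, then Tara £30, then Lars £28, then Diego £13, then Lena £10.
Gita has the highest bid, so Gita wins.
The second-highest bid is £41, so that is what Gita pays.

£41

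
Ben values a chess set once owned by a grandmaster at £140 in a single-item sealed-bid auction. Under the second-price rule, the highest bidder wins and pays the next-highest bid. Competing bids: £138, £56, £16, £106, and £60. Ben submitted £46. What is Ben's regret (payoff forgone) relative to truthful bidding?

The highest competing bid is £138.
Bidding truthfully at £140: Ben has the top bid, wins, and pays the second-highest bid £138. Payoff = £140 − £138 = £2.
Bidding £46: the top bid is £138 (a rival), so Ben loses. Payoff = £0.
Regret = truthful payoff − actual payoff = £2 − £0 = £2.
Deviating from a truthful bid can only lose payoff in a second-price auction — never gain.

Payoff forgone: £2.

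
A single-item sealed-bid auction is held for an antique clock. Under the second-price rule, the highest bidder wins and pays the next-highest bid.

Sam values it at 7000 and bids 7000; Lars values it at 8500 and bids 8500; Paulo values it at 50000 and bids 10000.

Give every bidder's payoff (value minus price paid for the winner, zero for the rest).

Bids in descending order: Paulo 10000, then Lars 8500, then Sam 7000.
Paulo has the top bid and wins; the price is the second-highest bid, 8500.
Paulo's payoff = 50000 − 8500 = 41500. All other bidders lose, so their payoff is 0.

Payoffs: Sam 0, Lars 0, Paulo 41500.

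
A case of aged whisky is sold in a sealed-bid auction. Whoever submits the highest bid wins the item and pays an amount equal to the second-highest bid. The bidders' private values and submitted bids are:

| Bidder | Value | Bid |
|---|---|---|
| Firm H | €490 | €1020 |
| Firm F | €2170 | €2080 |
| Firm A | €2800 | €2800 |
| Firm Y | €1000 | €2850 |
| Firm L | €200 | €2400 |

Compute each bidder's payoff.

Payoffs: Firm H €0, Firm F €0, Firm A €0, Firm Y -€1800, Firm L €0.

Bids in descending order: Firm Y €2850, then Firm A €2800, then Firm L €2400, then Firm F €2080, then Firm H €1020.
Firm Y has the top bid and wins; the price is the second-highest bid, €2800.
Firm Y's payoff = €1000 − €2800 = -€1800. All other bidders lose, so their payoff is 0.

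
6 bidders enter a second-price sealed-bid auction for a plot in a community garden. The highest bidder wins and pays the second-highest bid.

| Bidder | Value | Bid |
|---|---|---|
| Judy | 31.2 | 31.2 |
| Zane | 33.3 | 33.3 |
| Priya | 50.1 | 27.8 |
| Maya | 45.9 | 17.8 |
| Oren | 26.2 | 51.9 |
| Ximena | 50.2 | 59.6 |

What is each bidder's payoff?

Sorted high to low: Ximena 59.6, then Oren 51.9, then Zane 33.3, then Judy 31.2, then Priya 27.8, then Maya 17.8.
Ximena has the top bid and wins; the price is the second-highest bid, 51.9.
Ximena's payoff = 50.2 − 51.9 = -1.7. All other bidders lose, so their payoff is 0.

Payoffs: Judy 0.0, Zane 0.0, Priya 0.0, Maya 0.0, Oren 0.0, Ximena -1.7.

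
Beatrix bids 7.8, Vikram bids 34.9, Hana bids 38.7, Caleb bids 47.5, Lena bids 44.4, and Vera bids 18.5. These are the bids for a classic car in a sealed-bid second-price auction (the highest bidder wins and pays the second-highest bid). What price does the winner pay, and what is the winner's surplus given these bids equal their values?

Ranking the bids: Caleb 47.5, then Lena 44.4, then Hana 38.7, then Vikram 34.9, then Vera 18.5, then Beatrix 7.8.
Caleb is the highest bidder, so Caleb wins.
Under the second-price rule, the price is the second-highest bid: 44.4.
Surplus = 47.5 − 44.4 = 3.1.

Price 44.4; surplus 3.1.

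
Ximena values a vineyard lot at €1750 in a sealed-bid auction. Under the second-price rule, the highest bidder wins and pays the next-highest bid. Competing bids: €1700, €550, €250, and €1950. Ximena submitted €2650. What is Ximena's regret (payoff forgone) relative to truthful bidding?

Payoff forgone: €200.

The highest competing bid is €1950.
Bidding truthfully at €1750: the top bid is €1950 (a rival), so Ximena loses. Payoff = €0.
Bidding €2650: Ximena has the top bid, wins, and pays the second-highest bid €1950. Payoff = €1750 − €1950 = -€200.
Regret = truthful payoff − actual payoff = €0 − -€200 = €200.
This is the dominant-strategy logic: truthful bidding weakly beats any alternative.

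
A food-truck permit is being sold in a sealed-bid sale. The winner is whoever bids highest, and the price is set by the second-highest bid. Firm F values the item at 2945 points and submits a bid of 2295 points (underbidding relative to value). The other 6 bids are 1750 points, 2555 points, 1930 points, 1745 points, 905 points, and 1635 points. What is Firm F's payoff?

Firm F's payoff: 0 points.

Highest competing bid: 2555 points.
Firm F's bid 2295 points is not the highest, so Firm F loses, pays nothing, and earns zero payoff.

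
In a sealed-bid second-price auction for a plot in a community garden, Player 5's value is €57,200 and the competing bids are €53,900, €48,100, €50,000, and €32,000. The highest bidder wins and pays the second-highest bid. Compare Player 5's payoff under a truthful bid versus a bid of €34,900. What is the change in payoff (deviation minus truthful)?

Payoff change: -€3,300.

The highest competing bid is €53,900.
Bidding truthfully at €57,200: Player 5 has the top bid, wins, and pays the second-highest bid €53,900. Payoff = €57,200 − €53,900 = €3,300.
Bidding €34,900: the top bid is €53,900 (a rival), so Player 5 loses. Payoff = €0.
Change = €0 − €3,300 = -€3,300.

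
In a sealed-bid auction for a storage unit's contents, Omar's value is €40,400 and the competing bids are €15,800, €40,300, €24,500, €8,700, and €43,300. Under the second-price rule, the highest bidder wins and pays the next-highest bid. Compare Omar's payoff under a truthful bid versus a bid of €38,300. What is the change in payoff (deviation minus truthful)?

Payoff change: €0.

The highest competing bid is €43,300.
Bidding truthfully at €40,400: the top bid is €43,300 (a rival), so Omar loses. Payoff = €0.
Bidding €38,300: the top bid is €43,300 (a rival), so Omar loses. Payoff = €0.
Change = €0 − €0 = €0.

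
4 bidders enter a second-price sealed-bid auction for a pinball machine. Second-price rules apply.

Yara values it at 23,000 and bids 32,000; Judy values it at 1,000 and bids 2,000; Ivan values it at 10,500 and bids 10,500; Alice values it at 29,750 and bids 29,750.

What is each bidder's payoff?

Payoffs: Yara -6,750, Judy 0, Ivan 0, Alice 0.

Sorted high to low: Yara 32,000 > Alice 29,750 > Ivan 10,500 > Judy 2,000.
Yara has the top bid and wins; the price is the second-highest bid, 29,750.
Yara's payoff = 23,000 − 29,750 = -6,750. All other bidders lose, so their payoff is 0.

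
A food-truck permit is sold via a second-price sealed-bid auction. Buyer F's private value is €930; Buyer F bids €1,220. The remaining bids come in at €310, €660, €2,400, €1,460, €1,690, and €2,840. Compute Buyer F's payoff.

Payoff = €0.

Highest competing bid: €2,840.
Buyer F's bid €1,220 is not the highest, so Buyer F loses, pays nothing, and earns zero payoff.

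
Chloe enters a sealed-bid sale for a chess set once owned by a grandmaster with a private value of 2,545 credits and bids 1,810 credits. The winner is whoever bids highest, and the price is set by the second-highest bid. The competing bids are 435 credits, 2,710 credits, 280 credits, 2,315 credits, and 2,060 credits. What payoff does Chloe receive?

Highest competing bid: 2,710 credits.
Chloe's bid 1,810 credits is not the highest, so Chloe loses, pays nothing, and earns zero payoff.

0 credits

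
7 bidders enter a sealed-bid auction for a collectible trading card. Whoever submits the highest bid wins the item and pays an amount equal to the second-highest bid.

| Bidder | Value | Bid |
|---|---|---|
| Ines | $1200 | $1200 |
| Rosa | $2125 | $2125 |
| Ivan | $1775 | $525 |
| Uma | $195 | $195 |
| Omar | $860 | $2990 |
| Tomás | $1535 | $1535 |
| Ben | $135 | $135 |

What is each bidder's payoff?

Sorted high to low: Omar $2990; Rosa $2125; Tomás $1535; Ines $1200; Ivan $525; Uma $195; Ben $135.
Omar has the top bid and wins; the price is the second-highest bid, $2125.
Omar's payoff = $860 − $2125 = -$1265. All other bidders lose, so their payoff is 0.

Ines $0, Rosa $0, Ivan $0, Uma $0, Omar -$1265, Tomás $0, Ben $0.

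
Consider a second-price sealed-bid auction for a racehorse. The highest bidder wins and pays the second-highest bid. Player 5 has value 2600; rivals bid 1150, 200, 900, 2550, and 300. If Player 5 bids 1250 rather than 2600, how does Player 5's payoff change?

The highest competing bid is 2550.
Bidding truthfully at 2600: Player 5 has the top bid, wins, and pays the second-highest bid 2550. Payoff = 2600 − 2550 = 50.
Bidding 1250: the top bid is 2550 (a rival), so Player 5 loses. Payoff = 0.
Change = 0 − 50 = -50.
Deviating from a truthful bid can only lose payoff in a second-price auction — never gain.

Payoff change: -50.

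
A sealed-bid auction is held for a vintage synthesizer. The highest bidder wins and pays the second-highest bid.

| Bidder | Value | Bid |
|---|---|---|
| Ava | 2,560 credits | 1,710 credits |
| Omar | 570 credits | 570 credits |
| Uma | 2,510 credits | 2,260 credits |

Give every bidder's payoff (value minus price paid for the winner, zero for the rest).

Ranking the bids: Uma 2,260 credits > Ava 1,710 credits > Omar 570 credits.
Uma has the top bid and wins; the price is the second-highest bid, 1,710 credits.
Uma's payoff = 2,510 credits − 1,710 credits = 800 credits. All other bidders lose, so their payoff is 0.

Payoffs: Ava 0 credits, Omar 0 credits, Uma 800 credits.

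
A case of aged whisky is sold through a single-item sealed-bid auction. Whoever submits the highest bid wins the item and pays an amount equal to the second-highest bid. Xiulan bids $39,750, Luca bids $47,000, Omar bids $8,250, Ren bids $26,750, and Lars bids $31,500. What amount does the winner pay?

$39,750

Ranking the bids: Luca $47,000 > Xiulan $39,750 > Lars $31,500 > Ren $26,750 > Omar $8,250.
Luca has the highest bid, so Luca wins.
The second-highest bid is $39,750, so that is what Luca pays.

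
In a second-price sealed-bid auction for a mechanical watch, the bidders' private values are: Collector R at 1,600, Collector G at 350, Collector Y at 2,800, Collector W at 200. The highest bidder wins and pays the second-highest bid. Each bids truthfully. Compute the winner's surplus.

1,200

Ordered from highest: Collector Y 2,800, then Collector R 1,600, then Collector G 350, then Collector W 200.
Collector Y wins with the top bid and pays the second-highest, 1,600.
Surplus = 2,800 − 1,600 = 1,200.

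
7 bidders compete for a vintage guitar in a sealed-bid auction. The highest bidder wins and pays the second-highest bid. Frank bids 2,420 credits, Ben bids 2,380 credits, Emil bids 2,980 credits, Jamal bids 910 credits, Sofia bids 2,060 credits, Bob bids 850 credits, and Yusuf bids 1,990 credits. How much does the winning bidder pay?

The winner pays 2,420 credits.

Bids in descending order: Emil 2,980 credits; Frank 2,420 credits; Ben 2,380 credits; Sofia 2,060 credits; Yusuf 1,990 credits; Jamal 910 credits; Bob 850 credits.
Emil has the highest bid, so Emil wins.
The second-highest bid is 2,420 credits, so that is what Emil pays.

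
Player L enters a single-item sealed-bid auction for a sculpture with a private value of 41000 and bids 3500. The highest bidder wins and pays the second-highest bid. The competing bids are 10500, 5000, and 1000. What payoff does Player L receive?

Highest competing bid: 10500.
Player L's bid 3500 is not the highest, so Player L loses, pays nothing, and earns zero payoff.

Payoff = 0.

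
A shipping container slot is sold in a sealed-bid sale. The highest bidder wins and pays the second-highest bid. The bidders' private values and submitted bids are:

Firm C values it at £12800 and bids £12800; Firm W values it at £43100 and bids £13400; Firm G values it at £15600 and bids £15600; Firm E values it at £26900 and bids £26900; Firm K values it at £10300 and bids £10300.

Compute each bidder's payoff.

Payoffs: Firm C £0, Firm W £0, Firm G £0, Firm E £11300, Firm K £0.

Bids in descending order: Firm E £26900 > Firm G £15600 > Firm W £13400 > Firm C £12800 > Firm K £10300.
Firm E has the top bid and wins; the price is the second-highest bid, £15600.
Firm E's payoff = £26900 − £15600 = £11300. All other bidders lose, so their payoff is 0.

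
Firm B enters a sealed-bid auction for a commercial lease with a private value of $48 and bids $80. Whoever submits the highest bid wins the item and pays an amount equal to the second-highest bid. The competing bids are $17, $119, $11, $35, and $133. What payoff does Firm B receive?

Firm B's payoff: $0.

Highest competing bid: $133.
Firm B's bid $80 is not the highest, so Firm B loses, pays nothing, and earns zero payoff.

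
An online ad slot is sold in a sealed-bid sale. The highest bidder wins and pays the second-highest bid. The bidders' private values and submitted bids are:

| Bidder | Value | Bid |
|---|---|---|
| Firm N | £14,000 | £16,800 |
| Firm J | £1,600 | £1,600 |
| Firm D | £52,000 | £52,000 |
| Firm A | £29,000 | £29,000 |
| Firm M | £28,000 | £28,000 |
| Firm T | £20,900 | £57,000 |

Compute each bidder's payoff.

Bids in descending order: Firm T £57,000; Firm D £52,000; Firm A £29,000; Firm M £28,000; Firm N £16,800; Firm J £1,600.
Firm T has the top bid and wins; the price is the second-highest bid, £52,000.
Firm T's payoff = £20,900 − £52,000 = -£31,100. All other bidders lose, so their payoff is 0.

Firm N £0, Firm J £0, Firm D £0, Firm A £0, Firm M £0, Firm T -£31,100.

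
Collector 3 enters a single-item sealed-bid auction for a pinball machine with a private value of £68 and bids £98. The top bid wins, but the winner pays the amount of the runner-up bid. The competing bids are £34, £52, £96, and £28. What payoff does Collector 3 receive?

Payoff = -£28.

Highest competing bid: £96.
Collector 3's bid £98 is the highest overall, so Collector 3 wins and pays the second-highest bid, £96.
Payoff = value − price = £68 − £96 = -£28.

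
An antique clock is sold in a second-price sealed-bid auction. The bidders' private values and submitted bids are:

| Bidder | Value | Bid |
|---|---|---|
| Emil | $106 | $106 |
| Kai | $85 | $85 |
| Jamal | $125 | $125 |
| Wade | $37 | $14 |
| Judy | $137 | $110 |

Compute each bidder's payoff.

Ranking the bids: Jamal $125; Judy $110; Emil $106; Kai $85; Wade $14.
Jamal has the top bid and wins; the price is the second-highest bid, $110.
Jamal's payoff = $125 − $110 = $15. All other bidders lose, so their payoff is 0.

Emil $0, Kai $0, Jamal $15, Wade $0, Judy $0.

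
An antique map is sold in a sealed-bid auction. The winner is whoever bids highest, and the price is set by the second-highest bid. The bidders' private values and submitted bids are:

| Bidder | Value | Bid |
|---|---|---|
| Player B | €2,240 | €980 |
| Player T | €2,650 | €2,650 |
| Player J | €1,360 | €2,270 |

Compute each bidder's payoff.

Ordered from highest: Player T €2,650; Player J €2,270; Player B €980.
Player T has the top bid and wins; the price is the second-highest bid, €2,270.
Player T's payoff = €2,650 − €2,270 = €380. All other bidders lose, so their payoff is 0.

Payoffs: Player B €0, Player T €380, Player J €0.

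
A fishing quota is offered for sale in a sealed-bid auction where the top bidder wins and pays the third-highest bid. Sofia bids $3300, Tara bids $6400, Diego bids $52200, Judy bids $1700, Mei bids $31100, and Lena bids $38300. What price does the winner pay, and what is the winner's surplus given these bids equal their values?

The winner pays $31100 for a surplus of $21100.

Ordered from highest: Diego $52200; Lena $38300; Mei $31100; Tara $6400; Sofia $3300; Judy $1700.
Diego is the highest bidder, so Diego wins.
Under the third-price rule, the price is the third-highest bid: $31100.
Surplus = $52200 − $31100 = $21100.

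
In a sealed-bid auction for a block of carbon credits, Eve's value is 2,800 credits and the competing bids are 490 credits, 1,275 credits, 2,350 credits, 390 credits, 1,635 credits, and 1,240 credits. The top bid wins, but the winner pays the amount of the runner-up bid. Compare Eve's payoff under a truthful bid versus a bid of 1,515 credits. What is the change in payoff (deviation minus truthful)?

Change in payoff: -450 credits.

The highest competing bid is 2,350 credits.
Bidding truthfully at 2,800 credits: Eve has the top bid, wins, and pays the second-highest bid 2,350 credits. Payoff = 2,800 credits − 2,350 credits = 450 credits.
Bidding 1,515 credits: the top bid is 2,350 credits (a rival), so Eve loses. Payoff = 0 credits.
Change = 0 credits − 450 credits = -450 credits.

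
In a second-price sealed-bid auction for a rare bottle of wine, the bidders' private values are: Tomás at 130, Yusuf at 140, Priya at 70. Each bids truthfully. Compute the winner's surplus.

Bids in descending order: Yusuf 140 > Tomás 130 > Priya 70.
Yusuf wins with the top bid and pays the second-highest, 130.
Surplus = 140 − 130 = 10.

10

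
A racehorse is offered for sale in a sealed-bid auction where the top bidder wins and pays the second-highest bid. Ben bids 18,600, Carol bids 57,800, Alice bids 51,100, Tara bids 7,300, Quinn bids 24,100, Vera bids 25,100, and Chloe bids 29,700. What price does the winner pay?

The winner pays 51,100.

Bids in descending order: Carol 57,800; Alice 51,100; Chloe 29,700; Vera 25,100; Quinn 24,100; Ben 18,600; Tara 7,300.
Carol is the highest bidder, so Carol wins.
Under the second-price rule, the price is the second-highest bid: 51,100.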